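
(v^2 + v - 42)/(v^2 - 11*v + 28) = (v^2 + v - 42)/(v^2 - 11*v + 28)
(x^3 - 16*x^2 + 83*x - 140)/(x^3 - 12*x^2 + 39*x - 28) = (x - 5)/(x - 1)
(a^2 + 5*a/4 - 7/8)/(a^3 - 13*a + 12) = (8*a^2 + 10*a - 7)/(8*(a^3 - 13*a + 12))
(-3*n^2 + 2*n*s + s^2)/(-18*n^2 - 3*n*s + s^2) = (-n + s)/(-6*n + s)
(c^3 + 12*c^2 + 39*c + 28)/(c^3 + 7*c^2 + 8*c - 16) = (c^2 + 8*c + 7)/(c^2 + 3*c - 4)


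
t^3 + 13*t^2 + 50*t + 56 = (t + 2)*(t + 4)*(t + 7)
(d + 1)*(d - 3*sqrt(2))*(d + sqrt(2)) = d^3 - 2*sqrt(2)*d^2 + d^2 - 6*d - 2*sqrt(2)*d - 6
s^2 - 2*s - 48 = (s - 8)*(s + 6)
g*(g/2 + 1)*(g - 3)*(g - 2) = g^4/2 - 3*g^3/2 - 2*g^2 + 6*g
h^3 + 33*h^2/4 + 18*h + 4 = (h + 1/4)*(h + 4)^2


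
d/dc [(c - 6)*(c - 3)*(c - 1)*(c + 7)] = 4*c^3 - 9*c^2 - 86*c + 171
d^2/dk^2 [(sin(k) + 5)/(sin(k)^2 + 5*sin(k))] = (cos(k)^2 + 1)/sin(k)^3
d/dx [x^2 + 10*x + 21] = 2*x + 10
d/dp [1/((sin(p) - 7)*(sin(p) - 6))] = (13 - 2*sin(p))*cos(p)/((sin(p) - 7)^2*(sin(p) - 6)^2)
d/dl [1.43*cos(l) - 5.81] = -1.43*sin(l)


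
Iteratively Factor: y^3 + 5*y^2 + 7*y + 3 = (y + 3)*(y^2 + 2*y + 1) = (y + 1)*(y + 3)*(y + 1)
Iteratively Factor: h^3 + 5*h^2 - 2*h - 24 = (h + 3)*(h^2 + 2*h - 8) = (h + 3)*(h + 4)*(h - 2)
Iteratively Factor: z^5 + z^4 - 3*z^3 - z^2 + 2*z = (z - 1)*(z^4 + 2*z^3 - z^2 - 2*z) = (z - 1)*(z + 2)*(z^3 - z) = z*(z - 1)*(z + 2)*(z^2 - 1) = z*(z - 1)^2*(z + 2)*(z + 1)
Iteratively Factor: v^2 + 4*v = (v + 4)*(v)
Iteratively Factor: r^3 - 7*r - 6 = (r + 1)*(r^2 - r - 6) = (r + 1)*(r + 2)*(r - 3)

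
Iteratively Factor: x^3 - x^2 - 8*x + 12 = (x - 2)*(x^2 + x - 6) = (x - 2)^2*(x + 3)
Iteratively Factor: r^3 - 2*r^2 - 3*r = (r)*(r^2 - 2*r - 3) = r*(r - 3)*(r + 1)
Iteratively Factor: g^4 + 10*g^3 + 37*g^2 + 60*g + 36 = (g + 3)*(g^3 + 7*g^2 + 16*g + 12) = (g + 2)*(g + 3)*(g^2 + 5*g + 6) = (g + 2)*(g + 3)^2*(g + 2)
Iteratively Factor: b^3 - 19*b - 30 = (b + 2)*(b^2 - 2*b - 15) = (b + 2)*(b + 3)*(b - 5)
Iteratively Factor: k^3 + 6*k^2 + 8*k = (k + 2)*(k^2 + 4*k) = k*(k + 2)*(k + 4)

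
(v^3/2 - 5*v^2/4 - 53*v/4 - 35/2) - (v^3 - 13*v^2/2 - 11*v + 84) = -v^3/2 + 21*v^2/4 - 9*v/4 - 203/2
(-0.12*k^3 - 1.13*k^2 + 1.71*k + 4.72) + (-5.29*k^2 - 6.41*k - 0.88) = -0.12*k^3 - 6.42*k^2 - 4.7*k + 3.84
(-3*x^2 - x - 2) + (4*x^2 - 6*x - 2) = x^2 - 7*x - 4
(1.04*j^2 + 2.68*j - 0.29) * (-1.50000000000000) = -1.56*j^2 - 4.02*j + 0.435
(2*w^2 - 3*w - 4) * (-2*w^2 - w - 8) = -4*w^4 + 4*w^3 - 5*w^2 + 28*w + 32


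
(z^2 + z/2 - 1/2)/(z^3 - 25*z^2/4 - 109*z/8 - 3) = 4*(-2*z^2 - z + 1)/(-8*z^3 + 50*z^2 + 109*z + 24)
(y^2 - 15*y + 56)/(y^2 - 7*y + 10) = (y^2 - 15*y + 56)/(y^2 - 7*y + 10)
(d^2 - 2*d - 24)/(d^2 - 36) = (d + 4)/(d + 6)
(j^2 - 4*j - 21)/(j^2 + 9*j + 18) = (j - 7)/(j + 6)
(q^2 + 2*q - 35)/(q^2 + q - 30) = (q + 7)/(q + 6)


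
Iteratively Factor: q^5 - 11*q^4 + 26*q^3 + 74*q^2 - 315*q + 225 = (q - 1)*(q^4 - 10*q^3 + 16*q^2 + 90*q - 225) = (q - 5)*(q - 1)*(q^3 - 5*q^2 - 9*q + 45) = (q - 5)*(q - 3)*(q - 1)*(q^2 - 2*q - 15) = (q - 5)*(q - 3)*(q - 1)*(q + 3)*(q - 5)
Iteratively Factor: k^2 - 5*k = (k)*(k - 5)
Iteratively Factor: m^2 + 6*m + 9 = (m + 3)*(m + 3)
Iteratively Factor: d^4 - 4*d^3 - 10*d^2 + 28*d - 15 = (d - 5)*(d^3 + d^2 - 5*d + 3) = (d - 5)*(d - 1)*(d^2 + 2*d - 3) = (d - 5)*(d - 1)*(d + 3)*(d - 1)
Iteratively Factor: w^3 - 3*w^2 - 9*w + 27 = (w - 3)*(w^2 - 9) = (w - 3)^2*(w + 3)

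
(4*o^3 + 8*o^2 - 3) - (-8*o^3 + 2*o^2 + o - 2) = 12*o^3 + 6*o^2 - o - 1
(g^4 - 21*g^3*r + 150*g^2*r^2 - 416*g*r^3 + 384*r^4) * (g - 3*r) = g^5 - 24*g^4*r + 213*g^3*r^2 - 866*g^2*r^3 + 1632*g*r^4 - 1152*r^5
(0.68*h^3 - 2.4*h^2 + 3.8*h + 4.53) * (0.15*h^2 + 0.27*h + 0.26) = 0.102*h^5 - 0.1764*h^4 + 0.0987999999999999*h^3 + 1.0815*h^2 + 2.2111*h + 1.1778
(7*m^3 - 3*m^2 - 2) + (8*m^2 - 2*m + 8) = 7*m^3 + 5*m^2 - 2*m + 6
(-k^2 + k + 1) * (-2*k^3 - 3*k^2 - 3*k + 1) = 2*k^5 + k^4 - 2*k^3 - 7*k^2 - 2*k + 1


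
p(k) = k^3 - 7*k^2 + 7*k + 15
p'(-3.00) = 76.00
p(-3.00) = -96.00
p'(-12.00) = 607.00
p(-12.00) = -2805.00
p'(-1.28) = 29.84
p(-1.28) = -7.53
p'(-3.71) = 100.23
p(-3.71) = -158.38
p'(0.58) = -0.11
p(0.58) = 16.90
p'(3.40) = -5.92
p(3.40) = -2.82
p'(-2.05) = 48.31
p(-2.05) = -37.38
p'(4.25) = 1.69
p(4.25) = -4.92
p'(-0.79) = 19.93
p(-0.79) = 4.61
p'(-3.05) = 77.61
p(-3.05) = -99.84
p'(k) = 3*k^2 - 14*k + 7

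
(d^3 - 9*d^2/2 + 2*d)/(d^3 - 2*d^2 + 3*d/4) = 2*(d - 4)/(2*d - 3)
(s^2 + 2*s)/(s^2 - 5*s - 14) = s/(s - 7)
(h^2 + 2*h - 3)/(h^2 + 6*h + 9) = (h - 1)/(h + 3)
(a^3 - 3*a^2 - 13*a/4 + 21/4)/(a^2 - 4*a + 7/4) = (2*a^2 + a - 3)/(2*a - 1)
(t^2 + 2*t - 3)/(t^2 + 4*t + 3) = (t - 1)/(t + 1)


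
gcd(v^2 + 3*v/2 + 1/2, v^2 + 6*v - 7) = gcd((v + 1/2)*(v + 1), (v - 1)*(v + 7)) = 1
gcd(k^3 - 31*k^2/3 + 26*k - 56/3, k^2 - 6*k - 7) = k - 7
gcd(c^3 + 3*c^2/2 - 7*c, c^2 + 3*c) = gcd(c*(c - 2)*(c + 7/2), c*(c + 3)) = c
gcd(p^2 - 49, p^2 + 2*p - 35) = p + 7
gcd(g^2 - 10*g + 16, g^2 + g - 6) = g - 2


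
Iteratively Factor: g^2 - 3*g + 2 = (g - 1)*(g - 2)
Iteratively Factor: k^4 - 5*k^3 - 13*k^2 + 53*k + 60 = (k - 4)*(k^3 - k^2 - 17*k - 15) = (k - 4)*(k + 3)*(k^2 - 4*k - 5) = (k - 5)*(k - 4)*(k + 3)*(k + 1)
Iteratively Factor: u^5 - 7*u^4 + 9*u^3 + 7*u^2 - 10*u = (u - 1)*(u^4 - 6*u^3 + 3*u^2 + 10*u) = (u - 5)*(u - 1)*(u^3 - u^2 - 2*u) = (u - 5)*(u - 1)*(u + 1)*(u^2 - 2*u) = (u - 5)*(u - 2)*(u - 1)*(u + 1)*(u)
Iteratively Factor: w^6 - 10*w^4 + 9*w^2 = (w)*(w^5 - 10*w^3 + 9*w) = w*(w - 1)*(w^4 + w^3 - 9*w^2 - 9*w) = w^2*(w - 1)*(w^3 + w^2 - 9*w - 9) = w^2*(w - 1)*(w + 3)*(w^2 - 2*w - 3) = w^2*(w - 3)*(w - 1)*(w + 3)*(w + 1)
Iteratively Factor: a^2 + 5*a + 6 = (a + 2)*(a + 3)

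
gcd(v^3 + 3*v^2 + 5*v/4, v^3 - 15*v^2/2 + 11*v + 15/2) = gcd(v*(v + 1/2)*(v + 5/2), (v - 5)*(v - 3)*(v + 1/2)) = v + 1/2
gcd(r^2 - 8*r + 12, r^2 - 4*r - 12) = r - 6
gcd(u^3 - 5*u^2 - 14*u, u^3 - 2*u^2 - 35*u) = u^2 - 7*u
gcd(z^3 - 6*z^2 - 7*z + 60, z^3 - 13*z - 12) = z^2 - z - 12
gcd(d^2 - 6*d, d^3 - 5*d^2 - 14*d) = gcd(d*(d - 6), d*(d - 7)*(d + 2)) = d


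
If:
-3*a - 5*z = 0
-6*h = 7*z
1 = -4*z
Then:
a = 5/12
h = 7/24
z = -1/4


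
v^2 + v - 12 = (v - 3)*(v + 4)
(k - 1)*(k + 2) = k^2 + k - 2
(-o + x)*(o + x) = -o^2 + x^2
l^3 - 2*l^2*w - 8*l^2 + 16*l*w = l*(l - 8)*(l - 2*w)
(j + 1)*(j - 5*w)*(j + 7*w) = j^3 + 2*j^2*w + j^2 - 35*j*w^2 + 2*j*w - 35*w^2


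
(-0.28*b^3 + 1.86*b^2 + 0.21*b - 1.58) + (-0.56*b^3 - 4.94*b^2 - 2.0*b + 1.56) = -0.84*b^3 - 3.08*b^2 - 1.79*b - 0.02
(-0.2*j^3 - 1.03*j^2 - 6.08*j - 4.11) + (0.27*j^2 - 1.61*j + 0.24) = -0.2*j^3 - 0.76*j^2 - 7.69*j - 3.87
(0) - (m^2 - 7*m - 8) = -m^2 + 7*m + 8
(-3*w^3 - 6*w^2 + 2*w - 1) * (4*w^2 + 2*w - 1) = -12*w^5 - 30*w^4 - w^3 + 6*w^2 - 4*w + 1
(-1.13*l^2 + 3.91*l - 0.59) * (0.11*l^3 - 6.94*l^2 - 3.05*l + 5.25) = -0.1243*l^5 + 8.2723*l^4 - 23.7538*l^3 - 13.7634*l^2 + 22.327*l - 3.0975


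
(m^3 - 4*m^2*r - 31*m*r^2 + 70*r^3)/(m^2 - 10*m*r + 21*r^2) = (-m^2 - 3*m*r + 10*r^2)/(-m + 3*r)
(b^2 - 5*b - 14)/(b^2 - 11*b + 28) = (b + 2)/(b - 4)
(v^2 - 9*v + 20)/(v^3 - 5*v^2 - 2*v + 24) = (v - 5)/(v^2 - v - 6)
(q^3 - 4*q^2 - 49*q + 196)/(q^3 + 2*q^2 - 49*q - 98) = (q - 4)/(q + 2)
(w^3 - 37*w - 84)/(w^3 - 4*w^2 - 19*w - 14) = (w^2 + 7*w + 12)/(w^2 + 3*w + 2)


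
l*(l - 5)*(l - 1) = l^3 - 6*l^2 + 5*l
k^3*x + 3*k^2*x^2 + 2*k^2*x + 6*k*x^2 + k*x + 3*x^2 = (k + 1)*(k + 3*x)*(k*x + x)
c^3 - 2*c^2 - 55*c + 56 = (c - 8)*(c - 1)*(c + 7)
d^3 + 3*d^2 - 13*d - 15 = (d - 3)*(d + 1)*(d + 5)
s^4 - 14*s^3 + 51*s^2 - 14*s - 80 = (s - 8)*(s - 5)*(s - 2)*(s + 1)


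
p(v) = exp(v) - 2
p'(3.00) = 20.09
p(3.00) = 18.09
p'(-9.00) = 0.00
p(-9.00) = -2.00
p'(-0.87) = 0.42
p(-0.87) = -1.58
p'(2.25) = 9.49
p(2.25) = 7.49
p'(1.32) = 3.74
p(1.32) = 1.74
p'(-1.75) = 0.17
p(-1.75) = -1.83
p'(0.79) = 2.20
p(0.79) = 0.20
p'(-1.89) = 0.15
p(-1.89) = -1.85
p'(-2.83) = 0.06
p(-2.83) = -1.94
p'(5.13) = 169.02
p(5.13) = 167.02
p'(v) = exp(v)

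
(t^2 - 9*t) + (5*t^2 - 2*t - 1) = 6*t^2 - 11*t - 1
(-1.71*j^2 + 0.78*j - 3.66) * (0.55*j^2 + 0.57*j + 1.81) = -0.9405*j^4 - 0.5457*j^3 - 4.6635*j^2 - 0.6744*j - 6.6246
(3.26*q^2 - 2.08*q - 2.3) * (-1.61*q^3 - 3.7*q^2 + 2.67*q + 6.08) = -5.2486*q^5 - 8.7132*q^4 + 20.1032*q^3 + 22.7772*q^2 - 18.7874*q - 13.984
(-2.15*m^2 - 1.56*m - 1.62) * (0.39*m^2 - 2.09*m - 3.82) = -0.8385*m^4 + 3.8851*m^3 + 10.8416*m^2 + 9.345*m + 6.1884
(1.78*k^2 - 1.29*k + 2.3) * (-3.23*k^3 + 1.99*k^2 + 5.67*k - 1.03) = -5.7494*k^5 + 7.7089*k^4 + 0.0965000000000016*k^3 - 4.5707*k^2 + 14.3697*k - 2.369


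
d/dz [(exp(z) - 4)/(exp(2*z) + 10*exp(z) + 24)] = (-2*(exp(z) - 4)*(exp(z) + 5) + exp(2*z) + 10*exp(z) + 24)*exp(z)/(exp(2*z) + 10*exp(z) + 24)^2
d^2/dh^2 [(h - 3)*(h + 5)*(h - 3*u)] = 6*h - 6*u + 4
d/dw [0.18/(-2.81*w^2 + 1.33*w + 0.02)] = (1.0116*w - 0.2394)/(-2.81*w^2 + 1.33*w + 0.02)^2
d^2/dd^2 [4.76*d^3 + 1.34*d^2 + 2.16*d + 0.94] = 28.56*d + 2.68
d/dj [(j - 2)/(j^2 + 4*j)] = (-j^2 + 4*j + 8)/(j^2*(j^2 + 8*j + 16))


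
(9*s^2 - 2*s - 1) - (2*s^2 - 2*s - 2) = 7*s^2 + 1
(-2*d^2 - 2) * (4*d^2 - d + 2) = -8*d^4 + 2*d^3 - 12*d^2 + 2*d - 4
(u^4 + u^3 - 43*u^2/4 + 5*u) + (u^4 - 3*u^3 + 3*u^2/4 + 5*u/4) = 2*u^4 - 2*u^3 - 10*u^2 + 25*u/4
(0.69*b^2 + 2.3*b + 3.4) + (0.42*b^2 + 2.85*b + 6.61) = 1.11*b^2 + 5.15*b + 10.01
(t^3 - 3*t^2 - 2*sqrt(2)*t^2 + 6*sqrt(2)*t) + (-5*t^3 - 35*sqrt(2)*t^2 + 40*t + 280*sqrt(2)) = -4*t^3 - 37*sqrt(2)*t^2 - 3*t^2 + 6*sqrt(2)*t + 40*t + 280*sqrt(2)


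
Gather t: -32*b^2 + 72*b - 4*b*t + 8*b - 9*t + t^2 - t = -32*b^2 + 80*b + t^2 + t*(-4*b - 10)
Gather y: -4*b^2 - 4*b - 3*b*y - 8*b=-4*b^2 - 3*b*y - 12*b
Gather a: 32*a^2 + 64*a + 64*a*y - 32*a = 32*a^2 + a*(64*y + 32)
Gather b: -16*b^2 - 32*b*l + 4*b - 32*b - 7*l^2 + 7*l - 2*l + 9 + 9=-16*b^2 + b*(-32*l - 28) - 7*l^2 + 5*l + 18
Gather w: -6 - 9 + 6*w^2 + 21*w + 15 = 6*w^2 + 21*w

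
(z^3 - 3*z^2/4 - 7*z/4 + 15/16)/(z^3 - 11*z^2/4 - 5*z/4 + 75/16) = (2*z - 1)/(2*z - 5)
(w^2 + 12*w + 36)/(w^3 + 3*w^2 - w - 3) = (w^2 + 12*w + 36)/(w^3 + 3*w^2 - w - 3)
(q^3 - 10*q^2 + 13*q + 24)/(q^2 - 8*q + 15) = (q^2 - 7*q - 8)/(q - 5)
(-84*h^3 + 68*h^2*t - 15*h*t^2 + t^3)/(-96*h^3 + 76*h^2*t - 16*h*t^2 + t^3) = (-7*h + t)/(-8*h + t)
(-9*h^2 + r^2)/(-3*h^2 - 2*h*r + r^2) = (3*h + r)/(h + r)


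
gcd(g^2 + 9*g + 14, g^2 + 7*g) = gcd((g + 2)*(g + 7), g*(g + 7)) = g + 7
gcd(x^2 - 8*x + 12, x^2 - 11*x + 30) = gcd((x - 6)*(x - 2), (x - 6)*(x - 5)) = x - 6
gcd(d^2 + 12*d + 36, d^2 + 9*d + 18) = d + 6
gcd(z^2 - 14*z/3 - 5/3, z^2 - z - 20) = z - 5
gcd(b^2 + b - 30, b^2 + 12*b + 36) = b + 6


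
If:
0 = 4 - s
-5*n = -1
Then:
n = 1/5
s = 4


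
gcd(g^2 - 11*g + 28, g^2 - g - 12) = g - 4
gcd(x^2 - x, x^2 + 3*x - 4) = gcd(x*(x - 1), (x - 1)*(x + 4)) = x - 1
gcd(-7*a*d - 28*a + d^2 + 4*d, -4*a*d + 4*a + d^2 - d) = 1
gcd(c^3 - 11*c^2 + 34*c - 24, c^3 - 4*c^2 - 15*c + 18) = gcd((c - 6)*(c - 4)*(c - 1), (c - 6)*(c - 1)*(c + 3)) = c^2 - 7*c + 6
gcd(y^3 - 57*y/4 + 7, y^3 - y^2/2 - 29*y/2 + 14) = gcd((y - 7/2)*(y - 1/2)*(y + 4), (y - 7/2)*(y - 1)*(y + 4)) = y^2 + y/2 - 14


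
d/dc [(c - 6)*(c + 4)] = 2*c - 2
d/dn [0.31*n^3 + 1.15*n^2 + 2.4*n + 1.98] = 0.93*n^2 + 2.3*n + 2.4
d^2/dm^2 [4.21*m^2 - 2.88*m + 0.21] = 8.42000000000000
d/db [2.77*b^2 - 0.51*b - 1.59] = 5.54*b - 0.51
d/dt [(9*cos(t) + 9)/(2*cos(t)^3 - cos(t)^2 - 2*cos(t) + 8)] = 9*(-35*sin(t) + 5*sin(3*t) + 2*sin(4*t))/(cos(t) + cos(2*t) - cos(3*t) - 15)^2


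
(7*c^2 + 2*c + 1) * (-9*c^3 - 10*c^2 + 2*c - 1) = -63*c^5 - 88*c^4 - 15*c^3 - 13*c^2 - 1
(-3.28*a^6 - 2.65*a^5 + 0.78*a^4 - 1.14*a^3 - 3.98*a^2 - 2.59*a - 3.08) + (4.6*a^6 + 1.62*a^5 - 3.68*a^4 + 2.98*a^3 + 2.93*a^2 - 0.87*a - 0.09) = 1.32*a^6 - 1.03*a^5 - 2.9*a^4 + 1.84*a^3 - 1.05*a^2 - 3.46*a - 3.17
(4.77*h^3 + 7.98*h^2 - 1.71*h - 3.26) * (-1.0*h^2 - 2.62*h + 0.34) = -4.77*h^5 - 20.4774*h^4 - 17.5758*h^3 + 10.4534*h^2 + 7.9598*h - 1.1084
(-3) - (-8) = 5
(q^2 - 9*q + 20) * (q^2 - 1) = q^4 - 9*q^3 + 19*q^2 + 9*q - 20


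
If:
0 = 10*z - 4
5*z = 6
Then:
No Solution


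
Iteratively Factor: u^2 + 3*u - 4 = (u + 4)*(u - 1)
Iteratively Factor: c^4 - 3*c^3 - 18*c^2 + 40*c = (c - 5)*(c^3 + 2*c^2 - 8*c) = (c - 5)*(c - 2)*(c^2 + 4*c) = (c - 5)*(c - 2)*(c + 4)*(c)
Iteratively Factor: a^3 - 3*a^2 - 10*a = (a)*(a^2 - 3*a - 10) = a*(a + 2)*(a - 5)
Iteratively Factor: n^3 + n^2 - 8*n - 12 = (n + 2)*(n^2 - n - 6) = (n - 3)*(n + 2)*(n + 2)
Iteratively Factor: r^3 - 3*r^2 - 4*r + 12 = (r - 2)*(r^2 - r - 6) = (r - 2)*(r + 2)*(r - 3)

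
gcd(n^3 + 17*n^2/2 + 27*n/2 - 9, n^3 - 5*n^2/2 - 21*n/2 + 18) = n + 3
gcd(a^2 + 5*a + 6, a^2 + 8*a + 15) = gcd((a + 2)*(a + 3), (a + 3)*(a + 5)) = a + 3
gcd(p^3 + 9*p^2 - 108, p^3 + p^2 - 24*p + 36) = p^2 + 3*p - 18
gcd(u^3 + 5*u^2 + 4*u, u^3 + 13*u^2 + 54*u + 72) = u + 4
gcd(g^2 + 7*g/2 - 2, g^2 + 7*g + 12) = g + 4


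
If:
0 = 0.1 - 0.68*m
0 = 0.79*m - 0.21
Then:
No Solution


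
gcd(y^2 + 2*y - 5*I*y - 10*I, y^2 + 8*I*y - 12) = 1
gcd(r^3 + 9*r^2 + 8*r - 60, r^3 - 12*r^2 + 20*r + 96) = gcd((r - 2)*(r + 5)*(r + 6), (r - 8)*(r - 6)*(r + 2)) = 1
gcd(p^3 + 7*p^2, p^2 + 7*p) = p^2 + 7*p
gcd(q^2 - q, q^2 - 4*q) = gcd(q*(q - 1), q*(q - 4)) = q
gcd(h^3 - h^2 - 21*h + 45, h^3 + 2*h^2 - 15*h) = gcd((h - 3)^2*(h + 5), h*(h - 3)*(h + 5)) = h^2 + 2*h - 15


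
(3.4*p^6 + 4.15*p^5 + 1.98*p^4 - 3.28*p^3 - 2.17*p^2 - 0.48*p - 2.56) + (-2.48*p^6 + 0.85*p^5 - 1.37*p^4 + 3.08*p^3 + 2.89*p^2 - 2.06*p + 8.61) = 0.92*p^6 + 5.0*p^5 + 0.61*p^4 - 0.2*p^3 + 0.72*p^2 - 2.54*p + 6.05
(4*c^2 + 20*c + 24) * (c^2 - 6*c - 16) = 4*c^4 - 4*c^3 - 160*c^2 - 464*c - 384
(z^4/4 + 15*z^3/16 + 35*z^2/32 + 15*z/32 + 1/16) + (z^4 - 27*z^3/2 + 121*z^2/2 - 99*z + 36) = 5*z^4/4 - 201*z^3/16 + 1971*z^2/32 - 3153*z/32 + 577/16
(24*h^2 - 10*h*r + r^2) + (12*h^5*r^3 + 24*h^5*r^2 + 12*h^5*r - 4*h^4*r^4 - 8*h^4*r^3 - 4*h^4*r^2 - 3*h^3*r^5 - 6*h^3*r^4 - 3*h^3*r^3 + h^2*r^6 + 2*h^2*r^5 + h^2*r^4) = 12*h^5*r^3 + 24*h^5*r^2 + 12*h^5*r - 4*h^4*r^4 - 8*h^4*r^3 - 4*h^4*r^2 - 3*h^3*r^5 - 6*h^3*r^4 - 3*h^3*r^3 + h^2*r^6 + 2*h^2*r^5 + h^2*r^4 + 24*h^2 - 10*h*r + r^2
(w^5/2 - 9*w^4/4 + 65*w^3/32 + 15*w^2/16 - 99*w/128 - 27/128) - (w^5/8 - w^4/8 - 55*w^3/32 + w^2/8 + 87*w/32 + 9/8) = 3*w^5/8 - 17*w^4/8 + 15*w^3/4 + 13*w^2/16 - 447*w/128 - 171/128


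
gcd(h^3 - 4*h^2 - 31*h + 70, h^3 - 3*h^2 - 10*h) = 1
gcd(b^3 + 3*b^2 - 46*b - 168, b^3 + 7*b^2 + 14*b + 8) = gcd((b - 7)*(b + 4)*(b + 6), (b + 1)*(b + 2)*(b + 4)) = b + 4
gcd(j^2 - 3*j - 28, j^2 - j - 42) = j - 7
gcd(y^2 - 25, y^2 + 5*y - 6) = 1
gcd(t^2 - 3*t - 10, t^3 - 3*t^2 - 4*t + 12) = t + 2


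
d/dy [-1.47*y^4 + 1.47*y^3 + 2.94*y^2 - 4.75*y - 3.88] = -5.88*y^3 + 4.41*y^2 + 5.88*y - 4.75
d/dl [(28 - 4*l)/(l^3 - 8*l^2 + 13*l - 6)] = 4*(2*l^2 - 27*l + 85)/(l^5 - 15*l^4 + 75*l^3 - 145*l^2 + 120*l - 36)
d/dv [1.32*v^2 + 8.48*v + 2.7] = 2.64*v + 8.48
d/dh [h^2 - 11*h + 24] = 2*h - 11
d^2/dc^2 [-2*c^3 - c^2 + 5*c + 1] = -12*c - 2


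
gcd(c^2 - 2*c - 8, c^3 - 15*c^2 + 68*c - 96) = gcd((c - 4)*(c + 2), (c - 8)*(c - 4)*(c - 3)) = c - 4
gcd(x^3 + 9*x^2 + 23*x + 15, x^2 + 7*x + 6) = x + 1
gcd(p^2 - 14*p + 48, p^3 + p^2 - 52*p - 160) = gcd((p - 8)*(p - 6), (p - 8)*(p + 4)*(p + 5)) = p - 8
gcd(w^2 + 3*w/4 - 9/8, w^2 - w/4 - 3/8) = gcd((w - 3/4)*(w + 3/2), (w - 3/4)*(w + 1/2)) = w - 3/4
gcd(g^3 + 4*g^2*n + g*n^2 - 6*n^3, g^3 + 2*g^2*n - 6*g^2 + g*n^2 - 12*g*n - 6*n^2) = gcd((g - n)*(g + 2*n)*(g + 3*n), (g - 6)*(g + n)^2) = 1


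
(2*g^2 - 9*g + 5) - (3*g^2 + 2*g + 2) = -g^2 - 11*g + 3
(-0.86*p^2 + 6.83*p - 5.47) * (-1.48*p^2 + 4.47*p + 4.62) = 1.2728*p^4 - 13.9526*p^3 + 34.6525*p^2 + 7.1037*p - 25.2714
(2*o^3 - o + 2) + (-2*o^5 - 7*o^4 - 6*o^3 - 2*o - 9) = -2*o^5 - 7*o^4 - 4*o^3 - 3*o - 7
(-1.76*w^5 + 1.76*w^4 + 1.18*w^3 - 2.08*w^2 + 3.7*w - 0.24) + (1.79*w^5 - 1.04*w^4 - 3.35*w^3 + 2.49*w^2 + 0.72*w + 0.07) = 0.03*w^5 + 0.72*w^4 - 2.17*w^3 + 0.41*w^2 + 4.42*w - 0.17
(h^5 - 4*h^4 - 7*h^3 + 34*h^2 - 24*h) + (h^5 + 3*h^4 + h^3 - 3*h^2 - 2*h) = 2*h^5 - h^4 - 6*h^3 + 31*h^2 - 26*h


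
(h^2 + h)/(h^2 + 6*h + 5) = h/(h + 5)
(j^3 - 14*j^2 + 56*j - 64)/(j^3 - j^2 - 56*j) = (j^2 - 6*j + 8)/(j*(j + 7))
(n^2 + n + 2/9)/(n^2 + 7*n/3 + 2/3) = (n + 2/3)/(n + 2)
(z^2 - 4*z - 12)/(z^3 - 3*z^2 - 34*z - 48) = (z - 6)/(z^2 - 5*z - 24)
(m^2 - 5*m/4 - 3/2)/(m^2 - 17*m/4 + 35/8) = 2*(4*m^2 - 5*m - 6)/(8*m^2 - 34*m + 35)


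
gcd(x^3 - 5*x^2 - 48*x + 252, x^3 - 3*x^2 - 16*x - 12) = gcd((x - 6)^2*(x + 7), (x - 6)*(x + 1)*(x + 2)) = x - 6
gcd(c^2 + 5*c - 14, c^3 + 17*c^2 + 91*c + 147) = c + 7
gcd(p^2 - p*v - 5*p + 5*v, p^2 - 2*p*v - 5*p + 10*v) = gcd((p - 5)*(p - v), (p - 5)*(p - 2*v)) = p - 5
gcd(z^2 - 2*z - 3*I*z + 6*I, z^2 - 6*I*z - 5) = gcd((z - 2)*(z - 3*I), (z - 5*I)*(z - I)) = 1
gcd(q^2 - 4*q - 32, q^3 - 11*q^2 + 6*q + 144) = q - 8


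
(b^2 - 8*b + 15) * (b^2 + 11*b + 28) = b^4 + 3*b^3 - 45*b^2 - 59*b + 420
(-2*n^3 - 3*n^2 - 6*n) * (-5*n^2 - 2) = 10*n^5 + 15*n^4 + 34*n^3 + 6*n^2 + 12*n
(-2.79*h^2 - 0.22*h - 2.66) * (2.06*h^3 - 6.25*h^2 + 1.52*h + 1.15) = -5.7474*h^5 + 16.9843*h^4 - 8.3454*h^3 + 13.0821*h^2 - 4.2962*h - 3.059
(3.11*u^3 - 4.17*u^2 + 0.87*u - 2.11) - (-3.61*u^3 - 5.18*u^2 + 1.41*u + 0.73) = 6.72*u^3 + 1.01*u^2 - 0.54*u - 2.84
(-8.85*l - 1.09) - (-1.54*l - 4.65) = 3.56 - 7.31*l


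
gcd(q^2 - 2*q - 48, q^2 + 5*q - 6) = q + 6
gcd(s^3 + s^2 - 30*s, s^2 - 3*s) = s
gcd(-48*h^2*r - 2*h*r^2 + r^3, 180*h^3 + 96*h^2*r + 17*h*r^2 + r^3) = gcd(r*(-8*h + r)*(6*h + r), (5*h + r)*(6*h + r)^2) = 6*h + r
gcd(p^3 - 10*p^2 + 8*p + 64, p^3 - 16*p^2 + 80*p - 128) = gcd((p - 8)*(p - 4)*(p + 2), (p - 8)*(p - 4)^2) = p^2 - 12*p + 32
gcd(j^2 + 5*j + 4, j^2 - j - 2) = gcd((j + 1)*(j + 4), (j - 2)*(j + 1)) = j + 1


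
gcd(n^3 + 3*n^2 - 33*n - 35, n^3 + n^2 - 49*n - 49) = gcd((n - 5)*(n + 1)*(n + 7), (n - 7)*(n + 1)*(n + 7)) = n^2 + 8*n + 7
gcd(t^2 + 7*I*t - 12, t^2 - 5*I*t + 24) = t + 3*I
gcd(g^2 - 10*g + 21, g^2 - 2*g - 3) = g - 3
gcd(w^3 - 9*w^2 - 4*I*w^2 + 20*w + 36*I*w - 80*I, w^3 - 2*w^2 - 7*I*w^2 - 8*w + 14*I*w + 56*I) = w - 4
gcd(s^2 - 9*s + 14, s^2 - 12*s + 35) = s - 7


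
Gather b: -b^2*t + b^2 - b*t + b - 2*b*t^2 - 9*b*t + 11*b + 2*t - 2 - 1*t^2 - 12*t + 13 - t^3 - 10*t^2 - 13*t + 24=b^2*(1 - t) + b*(-2*t^2 - 10*t + 12) - t^3 - 11*t^2 - 23*t + 35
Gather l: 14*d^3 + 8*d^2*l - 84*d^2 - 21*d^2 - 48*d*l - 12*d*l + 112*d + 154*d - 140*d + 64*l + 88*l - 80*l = 14*d^3 - 105*d^2 + 126*d + l*(8*d^2 - 60*d + 72)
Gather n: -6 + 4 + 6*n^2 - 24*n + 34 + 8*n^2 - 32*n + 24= 14*n^2 - 56*n + 56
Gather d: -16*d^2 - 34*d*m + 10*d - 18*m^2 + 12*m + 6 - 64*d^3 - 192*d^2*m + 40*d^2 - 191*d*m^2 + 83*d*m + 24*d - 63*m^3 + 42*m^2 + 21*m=-64*d^3 + d^2*(24 - 192*m) + d*(-191*m^2 + 49*m + 34) - 63*m^3 + 24*m^2 + 33*m + 6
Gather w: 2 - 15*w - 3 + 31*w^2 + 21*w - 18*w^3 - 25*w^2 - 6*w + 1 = -18*w^3 + 6*w^2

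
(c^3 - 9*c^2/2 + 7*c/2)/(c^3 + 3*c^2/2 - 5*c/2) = (2*c - 7)/(2*c + 5)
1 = 1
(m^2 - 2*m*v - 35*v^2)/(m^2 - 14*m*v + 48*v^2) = (m^2 - 2*m*v - 35*v^2)/(m^2 - 14*m*v + 48*v^2)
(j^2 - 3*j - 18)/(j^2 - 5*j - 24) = (j - 6)/(j - 8)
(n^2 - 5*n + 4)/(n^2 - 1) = (n - 4)/(n + 1)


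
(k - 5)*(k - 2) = k^2 - 7*k + 10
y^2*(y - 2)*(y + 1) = y^4 - y^3 - 2*y^2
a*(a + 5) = a^2 + 5*a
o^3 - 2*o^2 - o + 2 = (o - 2)*(o - 1)*(o + 1)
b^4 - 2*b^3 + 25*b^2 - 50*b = b*(b - 2)*(b - 5*I)*(b + 5*I)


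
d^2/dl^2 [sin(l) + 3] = -sin(l)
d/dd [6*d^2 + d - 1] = 12*d + 1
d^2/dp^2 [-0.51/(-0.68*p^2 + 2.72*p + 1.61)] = (0.471648*p^2 - 1.886592*p - 0.51*(1.36*p - 2.72)*(2.72*p - 5.44) - 1.116696)/(-0.68*p^2 + 2.72*p + 1.61)^3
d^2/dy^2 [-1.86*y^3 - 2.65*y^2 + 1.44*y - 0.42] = -11.16*y - 5.3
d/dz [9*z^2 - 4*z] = 18*z - 4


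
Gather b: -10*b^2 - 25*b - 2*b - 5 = -10*b^2 - 27*b - 5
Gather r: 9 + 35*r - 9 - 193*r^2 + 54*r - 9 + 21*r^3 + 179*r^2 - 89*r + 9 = 21*r^3 - 14*r^2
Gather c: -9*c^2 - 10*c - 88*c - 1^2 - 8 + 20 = -9*c^2 - 98*c + 11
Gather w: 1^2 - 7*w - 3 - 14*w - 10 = -21*w - 12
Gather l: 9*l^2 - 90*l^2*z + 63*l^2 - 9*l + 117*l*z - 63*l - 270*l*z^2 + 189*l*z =l^2*(72 - 90*z) + l*(-270*z^2 + 306*z - 72)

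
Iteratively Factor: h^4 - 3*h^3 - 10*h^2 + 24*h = (h - 2)*(h^3 - h^2 - 12*h) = h*(h - 2)*(h^2 - h - 12) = h*(h - 4)*(h - 2)*(h + 3)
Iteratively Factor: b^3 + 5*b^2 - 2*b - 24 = (b + 4)*(b^2 + b - 6) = (b + 3)*(b + 4)*(b - 2)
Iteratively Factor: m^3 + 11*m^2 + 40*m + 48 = (m + 4)*(m^2 + 7*m + 12) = (m + 4)^2*(m + 3)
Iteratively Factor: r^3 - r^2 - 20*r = (r - 5)*(r^2 + 4*r) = (r - 5)*(r + 4)*(r)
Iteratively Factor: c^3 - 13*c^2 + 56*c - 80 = (c - 4)*(c^2 - 9*c + 20) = (c - 5)*(c - 4)*(c - 4)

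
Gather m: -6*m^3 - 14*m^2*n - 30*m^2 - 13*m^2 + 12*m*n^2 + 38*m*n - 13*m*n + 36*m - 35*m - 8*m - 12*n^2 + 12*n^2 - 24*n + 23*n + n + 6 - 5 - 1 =-6*m^3 + m^2*(-14*n - 43) + m*(12*n^2 + 25*n - 7)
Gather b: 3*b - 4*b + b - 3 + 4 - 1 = 0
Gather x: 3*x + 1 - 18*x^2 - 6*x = -18*x^2 - 3*x + 1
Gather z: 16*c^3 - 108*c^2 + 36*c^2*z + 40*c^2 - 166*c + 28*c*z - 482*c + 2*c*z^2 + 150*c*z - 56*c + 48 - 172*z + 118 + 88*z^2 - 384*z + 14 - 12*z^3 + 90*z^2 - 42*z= 16*c^3 - 68*c^2 - 704*c - 12*z^3 + z^2*(2*c + 178) + z*(36*c^2 + 178*c - 598) + 180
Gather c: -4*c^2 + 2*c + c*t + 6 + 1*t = -4*c^2 + c*(t + 2) + t + 6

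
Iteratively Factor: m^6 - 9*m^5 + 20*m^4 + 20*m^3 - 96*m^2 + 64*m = (m - 4)*(m^5 - 5*m^4 + 20*m^2 - 16*m) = m*(m - 4)*(m^4 - 5*m^3 + 20*m - 16) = m*(m - 4)*(m - 1)*(m^3 - 4*m^2 - 4*m + 16) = m*(m - 4)*(m - 2)*(m - 1)*(m^2 - 2*m - 8) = m*(m - 4)*(m - 2)*(m - 1)*(m + 2)*(m - 4)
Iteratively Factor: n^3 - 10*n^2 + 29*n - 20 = (n - 1)*(n^2 - 9*n + 20) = (n - 4)*(n - 1)*(n - 5)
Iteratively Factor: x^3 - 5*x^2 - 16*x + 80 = (x - 5)*(x^2 - 16) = (x - 5)*(x - 4)*(x + 4)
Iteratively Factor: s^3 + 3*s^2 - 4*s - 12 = (s + 2)*(s^2 + s - 6) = (s + 2)*(s + 3)*(s - 2)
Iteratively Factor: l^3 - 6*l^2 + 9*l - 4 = (l - 1)*(l^2 - 5*l + 4) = (l - 4)*(l - 1)*(l - 1)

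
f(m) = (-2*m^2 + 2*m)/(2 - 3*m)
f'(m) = (2 - 4*m)/(2 - 3*m) + 3*(-2*m^2 + 2*m)/(2 - 3*m)^2 = 2*(3*m^2 - 4*m + 2)/(9*m^2 - 12*m + 4)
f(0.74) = -1.75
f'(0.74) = 28.21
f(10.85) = 7.00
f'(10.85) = 0.67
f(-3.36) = -2.43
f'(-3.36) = 0.68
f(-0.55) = -0.47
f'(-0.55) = 0.77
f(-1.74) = -1.32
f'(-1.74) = 0.69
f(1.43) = 0.54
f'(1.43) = 0.92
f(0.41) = 0.63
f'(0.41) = 2.92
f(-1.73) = -1.31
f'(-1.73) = 0.69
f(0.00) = 0.00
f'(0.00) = 1.00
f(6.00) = 3.75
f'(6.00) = 0.67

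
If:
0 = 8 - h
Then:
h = 8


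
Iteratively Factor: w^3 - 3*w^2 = (w)*(w^2 - 3*w) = w*(w - 3)*(w)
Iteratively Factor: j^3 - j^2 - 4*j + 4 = (j - 2)*(j^2 + j - 2) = (j - 2)*(j + 2)*(j - 1)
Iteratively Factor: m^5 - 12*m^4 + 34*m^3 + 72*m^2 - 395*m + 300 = (m + 3)*(m^4 - 15*m^3 + 79*m^2 - 165*m + 100) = (m - 1)*(m + 3)*(m^3 - 14*m^2 + 65*m - 100) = (m - 5)*(m - 1)*(m + 3)*(m^2 - 9*m + 20) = (m - 5)*(m - 4)*(m - 1)*(m + 3)*(m - 5)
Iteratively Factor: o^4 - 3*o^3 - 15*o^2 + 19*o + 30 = (o - 5)*(o^3 + 2*o^2 - 5*o - 6) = (o - 5)*(o + 1)*(o^2 + o - 6) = (o - 5)*(o + 1)*(o + 3)*(o - 2)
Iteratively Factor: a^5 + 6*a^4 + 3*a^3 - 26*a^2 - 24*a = (a + 1)*(a^4 + 5*a^3 - 2*a^2 - 24*a) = (a + 1)*(a + 4)*(a^3 + a^2 - 6*a) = (a + 1)*(a + 3)*(a + 4)*(a^2 - 2*a) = a*(a + 1)*(a + 3)*(a + 4)*(a - 2)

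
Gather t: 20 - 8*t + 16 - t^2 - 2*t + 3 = -t^2 - 10*t + 39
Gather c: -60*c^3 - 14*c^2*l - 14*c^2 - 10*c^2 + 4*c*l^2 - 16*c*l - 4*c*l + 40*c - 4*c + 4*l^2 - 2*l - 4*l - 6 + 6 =-60*c^3 + c^2*(-14*l - 24) + c*(4*l^2 - 20*l + 36) + 4*l^2 - 6*l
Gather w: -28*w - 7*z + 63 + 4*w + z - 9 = -24*w - 6*z + 54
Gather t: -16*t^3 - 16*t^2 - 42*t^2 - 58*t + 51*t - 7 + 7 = -16*t^3 - 58*t^2 - 7*t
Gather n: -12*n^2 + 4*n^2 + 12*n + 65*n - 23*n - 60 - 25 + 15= -8*n^2 + 54*n - 70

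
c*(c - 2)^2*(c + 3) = c^4 - c^3 - 8*c^2 + 12*c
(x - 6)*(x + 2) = x^2 - 4*x - 12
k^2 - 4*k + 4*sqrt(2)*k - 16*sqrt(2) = (k - 4)*(k + 4*sqrt(2))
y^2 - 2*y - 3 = (y - 3)*(y + 1)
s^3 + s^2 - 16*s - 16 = (s - 4)*(s + 1)*(s + 4)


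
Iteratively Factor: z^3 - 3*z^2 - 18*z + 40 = (z + 4)*(z^2 - 7*z + 10) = (z - 2)*(z + 4)*(z - 5)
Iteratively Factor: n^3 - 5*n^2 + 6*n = (n - 2)*(n^2 - 3*n) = n*(n - 2)*(n - 3)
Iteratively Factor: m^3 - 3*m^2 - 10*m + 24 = (m - 4)*(m^2 + m - 6) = (m - 4)*(m + 3)*(m - 2)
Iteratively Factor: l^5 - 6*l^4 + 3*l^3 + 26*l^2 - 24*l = (l - 3)*(l^4 - 3*l^3 - 6*l^2 + 8*l) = l*(l - 3)*(l^3 - 3*l^2 - 6*l + 8) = l*(l - 3)*(l + 2)*(l^2 - 5*l + 4) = l*(l - 4)*(l - 3)*(l + 2)*(l - 1)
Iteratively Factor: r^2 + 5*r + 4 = (r + 1)*(r + 4)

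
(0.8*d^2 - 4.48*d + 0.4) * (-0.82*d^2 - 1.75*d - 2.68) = -0.656*d^4 + 2.2736*d^3 + 5.368*d^2 + 11.3064*d - 1.072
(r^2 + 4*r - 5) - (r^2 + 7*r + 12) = -3*r - 17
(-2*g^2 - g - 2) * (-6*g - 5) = 12*g^3 + 16*g^2 + 17*g + 10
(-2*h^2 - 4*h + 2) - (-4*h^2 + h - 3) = 2*h^2 - 5*h + 5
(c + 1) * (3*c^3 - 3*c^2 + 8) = 3*c^4 - 3*c^2 + 8*c + 8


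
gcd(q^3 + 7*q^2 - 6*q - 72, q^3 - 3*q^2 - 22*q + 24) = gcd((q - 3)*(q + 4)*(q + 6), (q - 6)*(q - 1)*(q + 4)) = q + 4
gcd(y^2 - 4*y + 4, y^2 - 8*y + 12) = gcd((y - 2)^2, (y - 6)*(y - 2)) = y - 2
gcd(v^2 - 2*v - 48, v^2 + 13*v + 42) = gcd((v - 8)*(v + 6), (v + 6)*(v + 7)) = v + 6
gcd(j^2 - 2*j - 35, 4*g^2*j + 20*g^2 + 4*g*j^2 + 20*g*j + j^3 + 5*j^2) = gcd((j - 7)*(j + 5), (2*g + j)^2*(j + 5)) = j + 5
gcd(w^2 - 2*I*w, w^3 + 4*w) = w^2 - 2*I*w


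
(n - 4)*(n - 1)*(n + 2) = n^3 - 3*n^2 - 6*n + 8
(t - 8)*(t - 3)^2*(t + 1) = t^4 - 13*t^3 + 43*t^2 - 15*t - 72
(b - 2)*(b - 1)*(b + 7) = b^3 + 4*b^2 - 19*b + 14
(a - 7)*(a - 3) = a^2 - 10*a + 21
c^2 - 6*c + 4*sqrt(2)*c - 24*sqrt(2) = (c - 6)*(c + 4*sqrt(2))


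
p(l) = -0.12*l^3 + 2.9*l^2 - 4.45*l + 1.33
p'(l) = -0.36*l^2 + 5.8*l - 4.45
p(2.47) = 6.22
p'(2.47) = 7.68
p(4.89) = 34.88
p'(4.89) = 15.30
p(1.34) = 0.29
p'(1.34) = 2.68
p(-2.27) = 27.78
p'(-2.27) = -19.47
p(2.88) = 9.70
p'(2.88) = 9.27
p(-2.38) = 29.97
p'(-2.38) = -20.29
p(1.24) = 0.04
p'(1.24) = 2.19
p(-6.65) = 194.46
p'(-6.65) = -58.94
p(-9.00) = 363.76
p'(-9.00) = -85.81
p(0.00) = 1.33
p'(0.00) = -4.45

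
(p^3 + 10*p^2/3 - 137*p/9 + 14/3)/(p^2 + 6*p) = p - 8/3 + 7/(9*p)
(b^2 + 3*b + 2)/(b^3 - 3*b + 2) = (b + 1)/(b^2 - 2*b + 1)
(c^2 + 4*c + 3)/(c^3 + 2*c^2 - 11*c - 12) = (c + 3)/(c^2 + c - 12)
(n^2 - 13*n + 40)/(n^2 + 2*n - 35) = (n - 8)/(n + 7)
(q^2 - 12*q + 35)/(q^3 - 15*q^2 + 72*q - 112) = (q - 5)/(q^2 - 8*q + 16)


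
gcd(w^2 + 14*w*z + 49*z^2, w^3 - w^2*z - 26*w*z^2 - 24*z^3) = 1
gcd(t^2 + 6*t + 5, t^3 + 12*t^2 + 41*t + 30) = t^2 + 6*t + 5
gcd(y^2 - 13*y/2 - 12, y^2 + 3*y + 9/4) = y + 3/2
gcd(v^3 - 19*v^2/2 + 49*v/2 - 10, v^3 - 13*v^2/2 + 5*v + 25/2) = v - 5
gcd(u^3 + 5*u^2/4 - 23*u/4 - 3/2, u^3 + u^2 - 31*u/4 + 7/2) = u - 2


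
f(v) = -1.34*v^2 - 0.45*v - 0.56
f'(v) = -2.68*v - 0.45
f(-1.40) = -2.56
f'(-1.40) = 3.30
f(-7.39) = -70.41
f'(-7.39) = 19.36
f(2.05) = -7.11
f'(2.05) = -5.94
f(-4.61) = -26.96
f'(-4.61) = 11.90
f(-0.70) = -0.90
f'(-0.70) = 1.43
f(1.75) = -5.45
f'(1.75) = -5.14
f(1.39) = -3.77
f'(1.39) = -4.18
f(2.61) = -10.86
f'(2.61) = -7.44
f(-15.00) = -295.31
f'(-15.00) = 39.75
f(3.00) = -13.97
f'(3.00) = -8.49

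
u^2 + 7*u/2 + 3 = (u + 3/2)*(u + 2)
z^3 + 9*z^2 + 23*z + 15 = (z + 1)*(z + 3)*(z + 5)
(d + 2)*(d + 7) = d^2 + 9*d + 14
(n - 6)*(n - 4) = n^2 - 10*n + 24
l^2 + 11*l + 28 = (l + 4)*(l + 7)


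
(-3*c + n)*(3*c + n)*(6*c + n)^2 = -324*c^4 - 108*c^3*n + 27*c^2*n^2 + 12*c*n^3 + n^4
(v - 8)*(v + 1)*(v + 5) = v^3 - 2*v^2 - 43*v - 40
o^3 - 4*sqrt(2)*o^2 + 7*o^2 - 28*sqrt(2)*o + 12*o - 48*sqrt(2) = (o + 3)*(o + 4)*(o - 4*sqrt(2))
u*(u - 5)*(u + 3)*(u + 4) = u^4 + 2*u^3 - 23*u^2 - 60*u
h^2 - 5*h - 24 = (h - 8)*(h + 3)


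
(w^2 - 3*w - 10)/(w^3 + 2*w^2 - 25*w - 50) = 1/(w + 5)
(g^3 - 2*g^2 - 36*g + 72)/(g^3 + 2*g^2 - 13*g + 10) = (g^2 - 36)/(g^2 + 4*g - 5)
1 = 1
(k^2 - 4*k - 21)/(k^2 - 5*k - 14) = (k + 3)/(k + 2)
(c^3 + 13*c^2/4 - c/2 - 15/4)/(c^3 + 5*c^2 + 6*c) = (4*c^2 + c - 5)/(4*c*(c + 2))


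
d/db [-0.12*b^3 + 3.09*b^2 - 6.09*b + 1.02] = -0.36*b^2 + 6.18*b - 6.09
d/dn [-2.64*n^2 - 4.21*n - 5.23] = -5.28*n - 4.21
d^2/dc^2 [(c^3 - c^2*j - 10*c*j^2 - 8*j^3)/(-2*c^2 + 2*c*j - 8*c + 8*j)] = ((-3*c + j)*(c^2 - c*j + 4*c - 4*j)^2 + (2*c - j + 4)^2*(-c^3 + c^2*j + 10*c*j^2 + 8*j^3) + (c^2 - c*j + 4*c - 4*j)*(c^3 - c^2*j - 10*c*j^2 - 8*j^3 - (2*c - j + 4)*(-3*c^2 + 2*c*j + 10*j^2)))/(c^2 - c*j + 4*c - 4*j)^3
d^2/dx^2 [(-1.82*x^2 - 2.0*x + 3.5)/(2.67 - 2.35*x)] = (7.105427357601e-15*x^2 + 12.389696)/(12.977875*x^3 - 44.235225*x^2 + 50.258745*x - 19.034163)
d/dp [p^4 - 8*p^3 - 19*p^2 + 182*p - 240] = 4*p^3 - 24*p^2 - 38*p + 182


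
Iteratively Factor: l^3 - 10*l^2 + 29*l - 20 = (l - 1)*(l^2 - 9*l + 20) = (l - 5)*(l - 1)*(l - 4)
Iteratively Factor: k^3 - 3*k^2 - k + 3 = (k - 1)*(k^2 - 2*k - 3) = (k - 3)*(k - 1)*(k + 1)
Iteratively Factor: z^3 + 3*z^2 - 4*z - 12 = (z + 3)*(z^2 - 4) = (z + 2)*(z + 3)*(z - 2)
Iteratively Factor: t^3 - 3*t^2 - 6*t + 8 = (t + 2)*(t^2 - 5*t + 4) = (t - 4)*(t + 2)*(t - 1)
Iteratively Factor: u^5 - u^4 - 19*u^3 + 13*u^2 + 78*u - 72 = (u - 4)*(u^4 + 3*u^3 - 7*u^2 - 15*u + 18) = (u - 4)*(u + 3)*(u^3 - 7*u + 6) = (u - 4)*(u - 1)*(u + 3)*(u^2 + u - 6) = (u - 4)*(u - 1)*(u + 3)^2*(u - 2)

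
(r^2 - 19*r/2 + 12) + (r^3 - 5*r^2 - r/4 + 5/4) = r^3 - 4*r^2 - 39*r/4 + 53/4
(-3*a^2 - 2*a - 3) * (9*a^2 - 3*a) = -27*a^4 - 9*a^3 - 21*a^2 + 9*a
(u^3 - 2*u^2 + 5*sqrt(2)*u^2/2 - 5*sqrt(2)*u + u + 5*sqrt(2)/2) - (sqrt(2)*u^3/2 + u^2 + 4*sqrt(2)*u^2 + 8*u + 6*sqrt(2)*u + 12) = -sqrt(2)*u^3/2 + u^3 - 3*u^2 - 3*sqrt(2)*u^2/2 - 11*sqrt(2)*u - 7*u - 12 + 5*sqrt(2)/2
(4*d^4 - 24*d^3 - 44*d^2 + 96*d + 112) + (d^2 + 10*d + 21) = 4*d^4 - 24*d^3 - 43*d^2 + 106*d + 133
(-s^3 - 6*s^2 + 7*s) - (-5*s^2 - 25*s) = -s^3 - s^2 + 32*s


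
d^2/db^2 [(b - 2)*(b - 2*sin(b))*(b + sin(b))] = b^2*sin(b) - 2*b*sin(b) - 4*b*cos(b) - 4*b*cos(2*b) + 6*b - 2*sin(b) - 4*sin(2*b) + 4*cos(b) + 8*cos(2*b) - 4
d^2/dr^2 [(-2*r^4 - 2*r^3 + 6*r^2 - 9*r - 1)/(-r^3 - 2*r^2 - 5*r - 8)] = 2*(-12*r^6 + 9*r^5 + 300*r^4 + 1061*r^3 + 891*r^2 - 42*r - 735)/(r^9 + 6*r^8 + 27*r^7 + 92*r^6 + 231*r^5 + 486*r^4 + 797*r^3 + 984*r^2 + 960*r + 512)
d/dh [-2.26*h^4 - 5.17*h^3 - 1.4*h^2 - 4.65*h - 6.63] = -9.04*h^3 - 15.51*h^2 - 2.8*h - 4.65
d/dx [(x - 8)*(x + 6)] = 2*x - 2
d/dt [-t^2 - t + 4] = -2*t - 1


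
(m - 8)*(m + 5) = m^2 - 3*m - 40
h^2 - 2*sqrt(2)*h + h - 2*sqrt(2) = (h + 1)*(h - 2*sqrt(2))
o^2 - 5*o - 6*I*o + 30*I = (o - 5)*(o - 6*I)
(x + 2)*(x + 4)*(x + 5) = x^3 + 11*x^2 + 38*x + 40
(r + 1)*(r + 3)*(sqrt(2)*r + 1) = sqrt(2)*r^3 + r^2 + 4*sqrt(2)*r^2 + 4*r + 3*sqrt(2)*r + 3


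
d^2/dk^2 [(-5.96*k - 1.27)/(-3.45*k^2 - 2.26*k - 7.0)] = ((5.96*k + 1.27)*(6.9*k + 2.26)*(13.8*k + 4.52) - (123.372*k + 35.7022)*(3.45*k^2 + 2.26*k + 7.0))/(3.45*k^2 + 2.26*k + 7.0)^3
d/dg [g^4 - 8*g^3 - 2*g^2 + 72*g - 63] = 4*g^3 - 24*g^2 - 4*g + 72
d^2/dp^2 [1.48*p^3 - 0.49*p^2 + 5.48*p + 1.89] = 8.88*p - 0.98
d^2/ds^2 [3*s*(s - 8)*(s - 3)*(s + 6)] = 36*s^2 - 90*s - 252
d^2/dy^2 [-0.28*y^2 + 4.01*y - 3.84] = -0.560000000000000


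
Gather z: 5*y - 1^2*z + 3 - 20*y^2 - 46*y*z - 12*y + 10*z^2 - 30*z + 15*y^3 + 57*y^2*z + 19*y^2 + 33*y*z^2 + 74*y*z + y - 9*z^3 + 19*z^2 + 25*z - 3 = 15*y^3 - y^2 - 6*y - 9*z^3 + z^2*(33*y + 29) + z*(57*y^2 + 28*y - 6)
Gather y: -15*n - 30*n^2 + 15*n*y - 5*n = -30*n^2 + 15*n*y - 20*n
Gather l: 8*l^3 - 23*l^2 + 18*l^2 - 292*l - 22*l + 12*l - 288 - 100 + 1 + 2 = 8*l^3 - 5*l^2 - 302*l - 385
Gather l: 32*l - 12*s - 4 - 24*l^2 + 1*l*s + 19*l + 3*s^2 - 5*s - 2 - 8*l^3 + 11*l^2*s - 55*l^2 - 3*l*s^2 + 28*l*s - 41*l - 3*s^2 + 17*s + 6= -8*l^3 + l^2*(11*s - 79) + l*(-3*s^2 + 29*s + 10)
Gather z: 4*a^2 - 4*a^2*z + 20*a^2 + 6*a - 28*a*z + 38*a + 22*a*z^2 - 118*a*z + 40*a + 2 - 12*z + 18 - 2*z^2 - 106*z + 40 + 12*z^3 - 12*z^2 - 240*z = 24*a^2 + 84*a + 12*z^3 + z^2*(22*a - 14) + z*(-4*a^2 - 146*a - 358) + 60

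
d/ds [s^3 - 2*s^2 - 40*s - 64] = 3*s^2 - 4*s - 40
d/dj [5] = 0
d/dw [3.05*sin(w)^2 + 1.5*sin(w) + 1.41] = (6.1*sin(w) + 1.5)*cos(w)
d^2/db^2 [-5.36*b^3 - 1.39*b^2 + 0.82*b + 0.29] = -32.16*b - 2.78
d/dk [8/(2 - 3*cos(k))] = -24*sin(k)/(3*cos(k) - 2)^2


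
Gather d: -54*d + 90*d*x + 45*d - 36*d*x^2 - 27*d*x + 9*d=d*(-36*x^2 + 63*x)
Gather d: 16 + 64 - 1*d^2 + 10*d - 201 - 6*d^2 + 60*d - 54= -7*d^2 + 70*d - 175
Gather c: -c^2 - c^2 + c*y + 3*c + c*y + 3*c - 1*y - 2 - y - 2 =-2*c^2 + c*(2*y + 6) - 2*y - 4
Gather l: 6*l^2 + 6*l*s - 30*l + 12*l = 6*l^2 + l*(6*s - 18)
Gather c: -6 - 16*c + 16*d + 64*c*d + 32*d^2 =c*(64*d - 16) + 32*d^2 + 16*d - 6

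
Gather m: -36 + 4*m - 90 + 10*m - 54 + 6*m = 20*m - 180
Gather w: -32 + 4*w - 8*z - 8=4*w - 8*z - 40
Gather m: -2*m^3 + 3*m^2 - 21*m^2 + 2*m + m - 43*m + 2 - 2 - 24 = -2*m^3 - 18*m^2 - 40*m - 24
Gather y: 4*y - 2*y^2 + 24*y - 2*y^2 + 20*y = -4*y^2 + 48*y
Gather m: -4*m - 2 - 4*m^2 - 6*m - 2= -4*m^2 - 10*m - 4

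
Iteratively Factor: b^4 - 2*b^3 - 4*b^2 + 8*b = (b)*(b^3 - 2*b^2 - 4*b + 8) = b*(b + 2)*(b^2 - 4*b + 4) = b*(b - 2)*(b + 2)*(b - 2)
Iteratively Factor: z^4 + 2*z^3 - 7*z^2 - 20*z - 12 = (z + 2)*(z^3 - 7*z - 6) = (z + 1)*(z + 2)*(z^2 - z - 6) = (z - 3)*(z + 1)*(z + 2)*(z + 2)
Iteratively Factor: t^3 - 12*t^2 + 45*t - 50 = (t - 2)*(t^2 - 10*t + 25) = (t - 5)*(t - 2)*(t - 5)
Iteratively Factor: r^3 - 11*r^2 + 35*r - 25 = (r - 5)*(r^2 - 6*r + 5) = (r - 5)^2*(r - 1)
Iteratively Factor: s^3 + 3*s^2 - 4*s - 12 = (s - 2)*(s^2 + 5*s + 6) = (s - 2)*(s + 3)*(s + 2)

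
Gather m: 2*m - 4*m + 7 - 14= -2*m - 7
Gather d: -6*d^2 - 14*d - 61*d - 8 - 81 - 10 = -6*d^2 - 75*d - 99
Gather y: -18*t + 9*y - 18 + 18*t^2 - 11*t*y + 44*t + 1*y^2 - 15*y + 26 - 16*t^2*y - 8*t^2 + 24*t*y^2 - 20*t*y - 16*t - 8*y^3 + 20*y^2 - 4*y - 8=10*t^2 + 10*t - 8*y^3 + y^2*(24*t + 21) + y*(-16*t^2 - 31*t - 10)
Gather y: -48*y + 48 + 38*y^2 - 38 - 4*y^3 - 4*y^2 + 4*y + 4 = -4*y^3 + 34*y^2 - 44*y + 14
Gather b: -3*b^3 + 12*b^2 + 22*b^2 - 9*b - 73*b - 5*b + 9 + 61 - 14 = -3*b^3 + 34*b^2 - 87*b + 56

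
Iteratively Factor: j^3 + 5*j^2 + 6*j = (j + 3)*(j^2 + 2*j) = j*(j + 3)*(j + 2)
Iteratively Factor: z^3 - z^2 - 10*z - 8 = (z - 4)*(z^2 + 3*z + 2) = (z - 4)*(z + 1)*(z + 2)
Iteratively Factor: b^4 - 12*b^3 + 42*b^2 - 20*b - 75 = (b - 3)*(b^3 - 9*b^2 + 15*b + 25) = (b - 5)*(b - 3)*(b^2 - 4*b - 5) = (b - 5)*(b - 3)*(b + 1)*(b - 5)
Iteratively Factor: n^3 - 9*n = (n + 3)*(n^2 - 3*n) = (n - 3)*(n + 3)*(n)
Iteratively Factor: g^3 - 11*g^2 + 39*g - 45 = (g - 3)*(g^2 - 8*g + 15) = (g - 5)*(g - 3)*(g - 3)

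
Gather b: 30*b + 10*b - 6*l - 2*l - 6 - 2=40*b - 8*l - 8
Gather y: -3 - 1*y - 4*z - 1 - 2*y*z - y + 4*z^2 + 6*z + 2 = y*(-2*z - 2) + 4*z^2 + 2*z - 2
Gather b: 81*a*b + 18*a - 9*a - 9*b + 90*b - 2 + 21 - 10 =9*a + b*(81*a + 81) + 9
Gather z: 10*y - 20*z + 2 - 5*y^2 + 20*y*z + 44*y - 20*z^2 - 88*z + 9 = -5*y^2 + 54*y - 20*z^2 + z*(20*y - 108) + 11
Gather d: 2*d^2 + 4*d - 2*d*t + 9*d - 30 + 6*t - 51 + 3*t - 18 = 2*d^2 + d*(13 - 2*t) + 9*t - 99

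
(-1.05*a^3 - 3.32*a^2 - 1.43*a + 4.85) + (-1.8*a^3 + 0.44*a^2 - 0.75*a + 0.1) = -2.85*a^3 - 2.88*a^2 - 2.18*a + 4.95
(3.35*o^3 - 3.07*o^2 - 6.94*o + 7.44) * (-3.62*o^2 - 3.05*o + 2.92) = -12.127*o^5 + 0.895900000000001*o^4 + 44.2683*o^3 - 14.7302*o^2 - 42.9568*o + 21.7248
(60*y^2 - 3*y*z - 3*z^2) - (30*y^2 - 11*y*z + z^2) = 30*y^2 + 8*y*z - 4*z^2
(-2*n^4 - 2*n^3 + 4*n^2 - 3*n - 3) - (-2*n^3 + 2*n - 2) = -2*n^4 + 4*n^2 - 5*n - 1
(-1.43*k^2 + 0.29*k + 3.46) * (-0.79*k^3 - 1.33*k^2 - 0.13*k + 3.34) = 1.1297*k^5 + 1.6728*k^4 - 2.9332*k^3 - 9.4157*k^2 + 0.5188*k + 11.5564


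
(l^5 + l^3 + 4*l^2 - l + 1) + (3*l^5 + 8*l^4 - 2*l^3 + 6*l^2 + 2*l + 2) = 4*l^5 + 8*l^4 - l^3 + 10*l^2 + l + 3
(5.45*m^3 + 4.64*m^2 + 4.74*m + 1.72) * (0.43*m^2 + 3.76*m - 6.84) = 2.3435*m^5 + 22.4872*m^4 - 17.7934*m^3 - 13.1756*m^2 - 25.9544*m - 11.7648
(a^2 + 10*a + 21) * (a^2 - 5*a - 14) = a^4 + 5*a^3 - 43*a^2 - 245*a - 294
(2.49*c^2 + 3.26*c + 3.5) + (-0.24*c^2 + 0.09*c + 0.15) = 2.25*c^2 + 3.35*c + 3.65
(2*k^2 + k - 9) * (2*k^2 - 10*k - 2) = 4*k^4 - 18*k^3 - 32*k^2 + 88*k + 18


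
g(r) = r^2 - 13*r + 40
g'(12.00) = 11.00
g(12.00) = 28.00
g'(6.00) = -1.00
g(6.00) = -2.00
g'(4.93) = -3.14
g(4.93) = 0.21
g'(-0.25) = -13.50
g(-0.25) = 43.31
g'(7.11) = 1.22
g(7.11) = -1.88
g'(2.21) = -8.58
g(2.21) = 16.15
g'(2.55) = -7.90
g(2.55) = 13.35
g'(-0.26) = -13.52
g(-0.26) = 43.45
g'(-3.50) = -20.00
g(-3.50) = 97.75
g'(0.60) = -11.80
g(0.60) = 32.56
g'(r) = 2*r - 13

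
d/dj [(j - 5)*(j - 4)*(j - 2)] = 3*j^2 - 22*j + 38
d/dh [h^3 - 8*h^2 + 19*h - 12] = 3*h^2 - 16*h + 19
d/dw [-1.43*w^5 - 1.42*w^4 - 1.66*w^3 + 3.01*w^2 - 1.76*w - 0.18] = -7.15*w^4 - 5.68*w^3 - 4.98*w^2 + 6.02*w - 1.76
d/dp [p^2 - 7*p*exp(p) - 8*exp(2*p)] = -7*p*exp(p) + 2*p - 16*exp(2*p) - 7*exp(p)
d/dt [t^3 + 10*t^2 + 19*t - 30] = 3*t^2 + 20*t + 19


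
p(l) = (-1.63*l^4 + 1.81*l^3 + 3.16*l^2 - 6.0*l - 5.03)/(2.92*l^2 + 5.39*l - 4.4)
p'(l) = (-5.84*l - 5.39)*(-1.63*l^4 + 1.81*l^3 + 3.16*l^2 - 6.0*l - 5.03)/(2.92*l^2 + 5.39*l - 4.4)^2 + (-6.52*l^3 + 5.43*l^2 + 6.32*l - 6.0)/(2.92*l^2 + 5.39*l - 4.4) = (-9.5192*l^5 - 21.0719*l^4 + 48.1998*l^3 + 10.6604*l^2 + 1.5672*l + 53.5117)/(8.5264*l^4 + 31.4776*l^3 + 3.35609999999999*l^2 - 47.432*l + 19.36)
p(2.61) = -1.44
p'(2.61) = -1.31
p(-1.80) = 2.51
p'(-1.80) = -11.01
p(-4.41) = -24.07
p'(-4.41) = 4.92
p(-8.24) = -55.32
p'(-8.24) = 10.67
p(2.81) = -1.73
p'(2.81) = -1.55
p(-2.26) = 23.24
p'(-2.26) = -158.46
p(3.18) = -2.38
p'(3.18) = -1.98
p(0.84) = -3.46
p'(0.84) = 15.97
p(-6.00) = -34.49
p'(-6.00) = 7.86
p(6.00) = -12.39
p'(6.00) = -5.11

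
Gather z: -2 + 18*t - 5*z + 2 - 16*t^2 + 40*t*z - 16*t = -16*t^2 + 2*t + z*(40*t - 5)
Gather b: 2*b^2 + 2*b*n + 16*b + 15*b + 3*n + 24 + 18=2*b^2 + b*(2*n + 31) + 3*n + 42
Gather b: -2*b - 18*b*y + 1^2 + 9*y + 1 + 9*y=b*(-18*y - 2) + 18*y + 2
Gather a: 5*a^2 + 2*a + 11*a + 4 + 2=5*a^2 + 13*a + 6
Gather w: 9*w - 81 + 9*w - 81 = 18*w - 162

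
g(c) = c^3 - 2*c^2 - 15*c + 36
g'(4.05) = 18.01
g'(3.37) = 5.59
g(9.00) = 468.00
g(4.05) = 8.88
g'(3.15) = 2.17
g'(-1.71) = 0.61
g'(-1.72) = 0.76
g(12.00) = 1296.00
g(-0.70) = 45.18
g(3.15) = 0.16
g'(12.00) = 369.00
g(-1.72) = 50.79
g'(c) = 3*c^2 - 4*c - 15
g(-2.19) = 48.75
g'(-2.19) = 8.15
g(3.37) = 1.01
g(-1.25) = 49.67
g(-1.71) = 50.80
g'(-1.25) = -5.31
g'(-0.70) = -10.73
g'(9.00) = 192.00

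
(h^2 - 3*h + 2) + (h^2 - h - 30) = 2*h^2 - 4*h - 28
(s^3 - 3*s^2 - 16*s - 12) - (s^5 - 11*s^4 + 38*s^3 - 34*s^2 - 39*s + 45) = -s^5 + 11*s^4 - 37*s^3 + 31*s^2 + 23*s - 57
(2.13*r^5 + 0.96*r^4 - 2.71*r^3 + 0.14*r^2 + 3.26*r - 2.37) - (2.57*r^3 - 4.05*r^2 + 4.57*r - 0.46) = 2.13*r^5 + 0.96*r^4 - 5.28*r^3 + 4.19*r^2 - 1.31*r - 1.91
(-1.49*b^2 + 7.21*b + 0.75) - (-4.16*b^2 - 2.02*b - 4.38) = 2.67*b^2 + 9.23*b + 5.13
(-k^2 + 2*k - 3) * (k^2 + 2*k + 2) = -k^4 - k^2 - 2*k - 6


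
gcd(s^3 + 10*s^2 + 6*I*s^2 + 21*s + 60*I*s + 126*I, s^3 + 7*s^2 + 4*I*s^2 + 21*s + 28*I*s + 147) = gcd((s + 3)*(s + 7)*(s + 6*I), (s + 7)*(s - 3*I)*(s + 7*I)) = s + 7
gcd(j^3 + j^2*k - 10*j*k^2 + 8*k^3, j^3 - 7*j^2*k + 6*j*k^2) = j - k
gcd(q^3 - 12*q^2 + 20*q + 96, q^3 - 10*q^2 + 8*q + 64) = q^2 - 6*q - 16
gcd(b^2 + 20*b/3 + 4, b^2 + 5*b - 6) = b + 6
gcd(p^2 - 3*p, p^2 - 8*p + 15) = p - 3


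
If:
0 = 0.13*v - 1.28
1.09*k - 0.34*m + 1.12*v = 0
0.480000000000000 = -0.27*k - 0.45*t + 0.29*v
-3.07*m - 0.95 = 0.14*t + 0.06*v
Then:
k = -10.44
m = -1.03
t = 11.54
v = 9.85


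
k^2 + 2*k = k*(k + 2)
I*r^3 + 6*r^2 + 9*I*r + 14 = (r - 7*I)*(r + 2*I)*(I*r + 1)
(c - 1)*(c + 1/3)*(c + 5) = c^3 + 13*c^2/3 - 11*c/3 - 5/3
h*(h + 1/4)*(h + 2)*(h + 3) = h^4 + 21*h^3/4 + 29*h^2/4 + 3*h/2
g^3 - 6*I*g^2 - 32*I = (g - 4*I)^2*(g + 2*I)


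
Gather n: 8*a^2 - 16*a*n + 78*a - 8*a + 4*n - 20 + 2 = 8*a^2 + 70*a + n*(4 - 16*a) - 18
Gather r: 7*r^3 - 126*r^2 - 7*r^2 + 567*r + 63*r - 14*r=7*r^3 - 133*r^2 + 616*r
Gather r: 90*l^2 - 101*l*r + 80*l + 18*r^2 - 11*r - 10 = 90*l^2 + 80*l + 18*r^2 + r*(-101*l - 11) - 10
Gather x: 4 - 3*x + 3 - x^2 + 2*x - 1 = -x^2 - x + 6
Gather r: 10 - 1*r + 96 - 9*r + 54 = 160 - 10*r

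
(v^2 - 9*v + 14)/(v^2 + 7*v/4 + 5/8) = 8*(v^2 - 9*v + 14)/(8*v^2 + 14*v + 5)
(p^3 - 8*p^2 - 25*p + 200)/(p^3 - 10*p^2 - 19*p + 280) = (p - 5)/(p - 7)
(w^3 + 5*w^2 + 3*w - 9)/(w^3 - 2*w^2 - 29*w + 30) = (w^2 + 6*w + 9)/(w^2 - w - 30)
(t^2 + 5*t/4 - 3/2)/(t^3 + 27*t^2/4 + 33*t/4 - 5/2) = (4*t - 3)/(4*t^2 + 19*t - 5)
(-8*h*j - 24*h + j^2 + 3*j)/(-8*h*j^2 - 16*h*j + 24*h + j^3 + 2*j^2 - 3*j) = 1/(j - 1)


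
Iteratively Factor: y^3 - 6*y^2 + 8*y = (y - 4)*(y^2 - 2*y) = y*(y - 4)*(y - 2)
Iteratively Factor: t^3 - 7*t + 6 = (t - 2)*(t^2 + 2*t - 3) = (t - 2)*(t + 3)*(t - 1)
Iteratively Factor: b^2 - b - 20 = (b + 4)*(b - 5)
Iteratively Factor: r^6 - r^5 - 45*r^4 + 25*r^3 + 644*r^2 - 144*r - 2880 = (r + 3)*(r^5 - 4*r^4 - 33*r^3 + 124*r^2 + 272*r - 960) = (r - 5)*(r + 3)*(r^4 + r^3 - 28*r^2 - 16*r + 192) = (r - 5)*(r - 4)*(r + 3)*(r^3 + 5*r^2 - 8*r - 48) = (r - 5)*(r - 4)*(r + 3)*(r + 4)*(r^2 + r - 12) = (r - 5)*(r - 4)*(r - 3)*(r + 3)*(r + 4)*(r + 4)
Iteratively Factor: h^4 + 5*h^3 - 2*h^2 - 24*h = (h - 2)*(h^3 + 7*h^2 + 12*h) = (h - 2)*(h + 3)*(h^2 + 4*h) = (h - 2)*(h + 3)*(h + 4)*(h)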